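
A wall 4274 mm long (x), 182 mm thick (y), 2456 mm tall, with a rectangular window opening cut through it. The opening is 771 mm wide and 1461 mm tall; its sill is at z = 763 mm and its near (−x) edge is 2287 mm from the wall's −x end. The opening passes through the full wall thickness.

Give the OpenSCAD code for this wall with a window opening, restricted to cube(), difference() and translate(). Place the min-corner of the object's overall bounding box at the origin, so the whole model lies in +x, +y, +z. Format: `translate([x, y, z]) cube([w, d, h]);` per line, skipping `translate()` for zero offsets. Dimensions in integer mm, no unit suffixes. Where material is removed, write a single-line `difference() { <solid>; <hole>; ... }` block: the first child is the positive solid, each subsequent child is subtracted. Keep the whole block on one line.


difference() { cube([4274, 182, 2456]); translate([2287, 0, 763]) cube([771, 182, 1461]); }


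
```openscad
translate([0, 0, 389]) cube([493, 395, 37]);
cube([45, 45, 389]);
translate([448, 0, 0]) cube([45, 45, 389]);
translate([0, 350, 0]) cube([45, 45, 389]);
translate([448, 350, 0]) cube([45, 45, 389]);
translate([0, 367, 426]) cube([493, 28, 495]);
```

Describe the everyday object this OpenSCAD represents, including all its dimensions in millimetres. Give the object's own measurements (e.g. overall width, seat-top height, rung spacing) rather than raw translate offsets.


A chair. The seat is a 493×395×37 mm slab with its top at z = 426 mm, on four 45×45 mm corner legs (flush with the seat edges, standing on z = 0). A flat backrest 28 mm thick, 495 mm tall, spans the full seat width and rises from the seat top along its +y edge, rear face flush with the rear of the seat.


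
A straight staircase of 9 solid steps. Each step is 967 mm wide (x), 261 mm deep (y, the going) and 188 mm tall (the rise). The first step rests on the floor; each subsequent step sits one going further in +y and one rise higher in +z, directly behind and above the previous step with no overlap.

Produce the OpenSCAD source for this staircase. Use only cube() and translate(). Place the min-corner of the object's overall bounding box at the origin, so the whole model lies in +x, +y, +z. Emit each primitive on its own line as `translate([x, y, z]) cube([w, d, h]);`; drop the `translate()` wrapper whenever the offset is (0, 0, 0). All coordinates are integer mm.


cube([967, 261, 188]);
translate([0, 261, 188]) cube([967, 261, 188]);
translate([0, 522, 376]) cube([967, 261, 188]);
translate([0, 783, 564]) cube([967, 261, 188]);
translate([0, 1044, 752]) cube([967, 261, 188]);
translate([0, 1305, 940]) cube([967, 261, 188]);
translate([0, 1566, 1128]) cube([967, 261, 188]);
translate([0, 1827, 1316]) cube([967, 261, 188]);
translate([0, 2088, 1504]) cube([967, 261, 188]);


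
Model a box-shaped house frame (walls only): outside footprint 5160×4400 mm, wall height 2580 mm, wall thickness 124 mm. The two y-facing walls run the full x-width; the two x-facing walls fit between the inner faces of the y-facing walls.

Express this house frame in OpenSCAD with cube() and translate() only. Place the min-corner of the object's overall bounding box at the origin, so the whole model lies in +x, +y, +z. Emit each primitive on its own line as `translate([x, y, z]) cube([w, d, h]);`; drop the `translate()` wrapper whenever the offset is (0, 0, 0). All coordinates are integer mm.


cube([5160, 124, 2580]);
translate([0, 4276, 0]) cube([5160, 124, 2580]);
translate([0, 124, 0]) cube([124, 4152, 2580]);
translate([5036, 124, 0]) cube([124, 4152, 2580]);


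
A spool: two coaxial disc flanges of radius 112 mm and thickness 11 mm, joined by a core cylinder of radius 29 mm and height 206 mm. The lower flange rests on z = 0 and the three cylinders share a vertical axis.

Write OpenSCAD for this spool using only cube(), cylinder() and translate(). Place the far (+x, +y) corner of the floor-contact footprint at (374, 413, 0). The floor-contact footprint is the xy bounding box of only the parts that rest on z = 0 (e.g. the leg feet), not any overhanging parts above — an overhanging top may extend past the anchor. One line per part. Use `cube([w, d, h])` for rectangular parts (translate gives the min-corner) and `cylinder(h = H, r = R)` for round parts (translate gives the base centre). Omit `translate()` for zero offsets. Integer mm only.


translate([262, 301, 0]) cylinder(h = 11, r = 112);
translate([262, 301, 11]) cylinder(h = 206, r = 29);
translate([262, 301, 217]) cylinder(h = 11, r = 112);


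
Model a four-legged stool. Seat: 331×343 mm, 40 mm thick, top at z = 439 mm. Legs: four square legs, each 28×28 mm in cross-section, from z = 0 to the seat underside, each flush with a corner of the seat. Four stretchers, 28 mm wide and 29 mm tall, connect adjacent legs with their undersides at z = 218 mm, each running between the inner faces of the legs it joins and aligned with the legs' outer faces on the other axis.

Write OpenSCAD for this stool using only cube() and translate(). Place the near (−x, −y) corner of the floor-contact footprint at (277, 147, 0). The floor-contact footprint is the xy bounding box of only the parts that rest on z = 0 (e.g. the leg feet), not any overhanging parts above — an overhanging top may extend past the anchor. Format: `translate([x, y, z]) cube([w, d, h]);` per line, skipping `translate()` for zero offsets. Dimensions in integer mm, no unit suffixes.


translate([277, 147, 399]) cube([331, 343, 40]);
translate([277, 147, 0]) cube([28, 28, 399]);
translate([580, 147, 0]) cube([28, 28, 399]);
translate([277, 462, 0]) cube([28, 28, 399]);
translate([580, 462, 0]) cube([28, 28, 399]);
translate([305, 147, 218]) cube([275, 28, 29]);
translate([305, 462, 218]) cube([275, 28, 29]);
translate([277, 175, 218]) cube([28, 287, 29]);
translate([580, 175, 218]) cube([28, 287, 29]);


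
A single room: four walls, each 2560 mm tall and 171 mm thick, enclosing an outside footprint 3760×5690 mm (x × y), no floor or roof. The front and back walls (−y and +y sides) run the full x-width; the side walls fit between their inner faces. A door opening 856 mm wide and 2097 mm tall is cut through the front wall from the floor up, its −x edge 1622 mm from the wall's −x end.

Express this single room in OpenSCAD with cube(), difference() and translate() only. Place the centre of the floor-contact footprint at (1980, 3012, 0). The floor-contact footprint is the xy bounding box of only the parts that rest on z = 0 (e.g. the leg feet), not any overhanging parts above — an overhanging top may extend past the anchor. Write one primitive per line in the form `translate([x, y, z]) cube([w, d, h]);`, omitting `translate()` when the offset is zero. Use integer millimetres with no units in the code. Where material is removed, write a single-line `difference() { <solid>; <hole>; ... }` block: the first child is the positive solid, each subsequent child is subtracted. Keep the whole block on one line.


difference() { translate([100, 167, 0]) cube([3760, 171, 2560]); translate([1722, 167, 0]) cube([856, 171, 2097]); }
translate([100, 5686, 0]) cube([3760, 171, 2560]);
translate([100, 338, 0]) cube([171, 5348, 2560]);
translate([3689, 338, 0]) cube([171, 5348, 2560]);


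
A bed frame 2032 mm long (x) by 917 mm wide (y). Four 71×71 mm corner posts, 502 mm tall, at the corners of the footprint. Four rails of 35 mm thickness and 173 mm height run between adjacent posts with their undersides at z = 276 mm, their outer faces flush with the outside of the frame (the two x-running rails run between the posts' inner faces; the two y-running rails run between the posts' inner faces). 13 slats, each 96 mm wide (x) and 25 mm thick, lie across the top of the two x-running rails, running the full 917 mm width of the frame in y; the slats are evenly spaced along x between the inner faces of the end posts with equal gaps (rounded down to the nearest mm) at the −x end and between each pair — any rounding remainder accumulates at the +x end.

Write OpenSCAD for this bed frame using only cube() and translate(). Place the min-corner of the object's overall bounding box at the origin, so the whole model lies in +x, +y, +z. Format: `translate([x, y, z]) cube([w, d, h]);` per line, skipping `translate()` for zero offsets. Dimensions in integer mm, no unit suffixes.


cube([71, 71, 502]);
translate([0, 846, 0]) cube([71, 71, 502]);
translate([1961, 0, 0]) cube([71, 71, 502]);
translate([1961, 846, 0]) cube([71, 71, 502]);
translate([71, 0, 276]) cube([1890, 35, 173]);
translate([71, 882, 276]) cube([1890, 35, 173]);
translate([0, 71, 276]) cube([35, 775, 173]);
translate([1997, 71, 276]) cube([35, 775, 173]);
translate([116, 0, 449]) cube([96, 917, 25]);
translate([257, 0, 449]) cube([96, 917, 25]);
translate([398, 0, 449]) cube([96, 917, 25]);
translate([539, 0, 449]) cube([96, 917, 25]);
translate([680, 0, 449]) cube([96, 917, 25]);
translate([821, 0, 449]) cube([96, 917, 25]);
translate([962, 0, 449]) cube([96, 917, 25]);
translate([1103, 0, 449]) cube([96, 917, 25]);
translate([1244, 0, 449]) cube([96, 917, 25]);
translate([1385, 0, 449]) cube([96, 917, 25]);
translate([1526, 0, 449]) cube([96, 917, 25]);
translate([1667, 0, 449]) cube([96, 917, 25]);
translate([1808, 0, 449]) cube([96, 917, 25]);


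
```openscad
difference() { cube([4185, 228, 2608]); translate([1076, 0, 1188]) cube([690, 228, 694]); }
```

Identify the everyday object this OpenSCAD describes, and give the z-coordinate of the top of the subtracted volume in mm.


A wall with a window opening. The window head height is 1882 mm.

A wall with a rectangular opening subtracted — a window. Sill at z = 1188, opening 694 mm tall, so the head is at 1188 + 694 = 1882 mm.


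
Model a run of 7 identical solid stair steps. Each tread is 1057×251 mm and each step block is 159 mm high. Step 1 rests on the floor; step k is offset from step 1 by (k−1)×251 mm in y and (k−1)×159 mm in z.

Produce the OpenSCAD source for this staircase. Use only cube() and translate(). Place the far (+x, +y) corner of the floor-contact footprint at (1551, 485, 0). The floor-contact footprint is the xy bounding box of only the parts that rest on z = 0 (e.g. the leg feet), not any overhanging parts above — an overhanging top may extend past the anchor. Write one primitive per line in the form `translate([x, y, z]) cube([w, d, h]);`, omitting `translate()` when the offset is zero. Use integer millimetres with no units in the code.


translate([494, 234, 0]) cube([1057, 251, 159]);
translate([494, 485, 159]) cube([1057, 251, 159]);
translate([494, 736, 318]) cube([1057, 251, 159]);
translate([494, 987, 477]) cube([1057, 251, 159]);
translate([494, 1238, 636]) cube([1057, 251, 159]);
translate([494, 1489, 795]) cube([1057, 251, 159]);
translate([494, 1740, 954]) cube([1057, 251, 159]);


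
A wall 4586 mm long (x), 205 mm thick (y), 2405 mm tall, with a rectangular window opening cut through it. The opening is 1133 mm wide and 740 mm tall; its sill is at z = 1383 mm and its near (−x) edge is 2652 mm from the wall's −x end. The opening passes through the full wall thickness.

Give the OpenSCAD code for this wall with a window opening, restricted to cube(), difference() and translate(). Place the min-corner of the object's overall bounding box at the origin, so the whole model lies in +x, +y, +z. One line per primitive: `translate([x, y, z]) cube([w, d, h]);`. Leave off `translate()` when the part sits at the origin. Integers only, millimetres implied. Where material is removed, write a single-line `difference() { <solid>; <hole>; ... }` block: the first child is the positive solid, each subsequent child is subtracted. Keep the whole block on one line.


difference() { cube([4586, 205, 2405]); translate([2652, 0, 1383]) cube([1133, 205, 740]); }


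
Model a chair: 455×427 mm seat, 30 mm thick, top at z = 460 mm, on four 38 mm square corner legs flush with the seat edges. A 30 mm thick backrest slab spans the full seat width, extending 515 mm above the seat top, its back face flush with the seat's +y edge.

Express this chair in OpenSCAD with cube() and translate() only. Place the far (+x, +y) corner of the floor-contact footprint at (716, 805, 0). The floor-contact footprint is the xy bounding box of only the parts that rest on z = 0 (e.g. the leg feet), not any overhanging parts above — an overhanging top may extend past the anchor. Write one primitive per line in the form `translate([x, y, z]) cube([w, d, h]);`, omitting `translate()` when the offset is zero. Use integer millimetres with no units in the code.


translate([261, 378, 430]) cube([455, 427, 30]);
translate([261, 378, 0]) cube([38, 38, 430]);
translate([678, 378, 0]) cube([38, 38, 430]);
translate([261, 767, 0]) cube([38, 38, 430]);
translate([678, 767, 0]) cube([38, 38, 430]);
translate([261, 775, 460]) cube([455, 30, 515]);


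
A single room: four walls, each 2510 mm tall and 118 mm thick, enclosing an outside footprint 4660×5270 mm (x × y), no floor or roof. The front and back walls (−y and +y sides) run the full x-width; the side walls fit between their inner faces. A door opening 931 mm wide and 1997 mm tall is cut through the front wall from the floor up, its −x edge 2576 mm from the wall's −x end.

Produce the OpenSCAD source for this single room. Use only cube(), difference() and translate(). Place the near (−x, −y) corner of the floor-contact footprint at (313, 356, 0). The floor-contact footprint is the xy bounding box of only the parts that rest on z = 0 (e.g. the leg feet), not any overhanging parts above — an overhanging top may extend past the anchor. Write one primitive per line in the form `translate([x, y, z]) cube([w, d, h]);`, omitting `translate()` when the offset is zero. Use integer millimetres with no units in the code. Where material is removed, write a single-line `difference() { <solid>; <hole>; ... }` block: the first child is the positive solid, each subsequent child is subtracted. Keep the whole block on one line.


difference() { translate([313, 356, 0]) cube([4660, 118, 2510]); translate([2889, 356, 0]) cube([931, 118, 1997]); }
translate([313, 5508, 0]) cube([4660, 118, 2510]);
translate([313, 474, 0]) cube([118, 5034, 2510]);
translate([4855, 474, 0]) cube([118, 5034, 2510]);


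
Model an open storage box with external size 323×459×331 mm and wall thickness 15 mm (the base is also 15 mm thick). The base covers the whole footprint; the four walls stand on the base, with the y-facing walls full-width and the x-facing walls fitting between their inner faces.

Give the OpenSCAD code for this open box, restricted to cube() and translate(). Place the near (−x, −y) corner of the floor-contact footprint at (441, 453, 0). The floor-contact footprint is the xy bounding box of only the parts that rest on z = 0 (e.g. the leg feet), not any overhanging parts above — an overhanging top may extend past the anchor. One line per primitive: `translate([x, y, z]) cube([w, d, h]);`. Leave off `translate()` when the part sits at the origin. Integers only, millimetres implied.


translate([441, 453, 0]) cube([323, 459, 15]);
translate([441, 453, 15]) cube([323, 15, 316]);
translate([441, 897, 15]) cube([323, 15, 316]);
translate([441, 468, 15]) cube([15, 429, 316]);
translate([749, 468, 15]) cube([15, 429, 316]);


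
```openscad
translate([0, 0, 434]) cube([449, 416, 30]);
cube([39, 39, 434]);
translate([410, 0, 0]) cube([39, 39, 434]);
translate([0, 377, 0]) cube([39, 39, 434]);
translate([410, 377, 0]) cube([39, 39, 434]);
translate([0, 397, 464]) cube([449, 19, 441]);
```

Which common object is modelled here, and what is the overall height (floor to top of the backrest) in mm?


A chair. The overall height is 905 mm.

A slab on four corner posts with a tall panel at the back — a chair. The seat slab sits at z = 434 with thickness 30, and the 441 mm backrest starts at the seat top, so the overall height is 434 + 30 + 441 = 905 mm.


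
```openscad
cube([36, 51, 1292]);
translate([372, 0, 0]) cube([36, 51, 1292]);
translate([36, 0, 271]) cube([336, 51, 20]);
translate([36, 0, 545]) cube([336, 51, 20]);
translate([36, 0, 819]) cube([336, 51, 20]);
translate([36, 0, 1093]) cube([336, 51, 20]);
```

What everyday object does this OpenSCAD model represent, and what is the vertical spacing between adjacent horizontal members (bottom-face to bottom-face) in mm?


A ladder. The rung spacing is 274 mm.

Two tall 36×51 posts with 4 short bars between them — a ladder. Adjacent rungs sit at z = 271 and z = 545, so the spacing is 545 − 271 = 274 mm.


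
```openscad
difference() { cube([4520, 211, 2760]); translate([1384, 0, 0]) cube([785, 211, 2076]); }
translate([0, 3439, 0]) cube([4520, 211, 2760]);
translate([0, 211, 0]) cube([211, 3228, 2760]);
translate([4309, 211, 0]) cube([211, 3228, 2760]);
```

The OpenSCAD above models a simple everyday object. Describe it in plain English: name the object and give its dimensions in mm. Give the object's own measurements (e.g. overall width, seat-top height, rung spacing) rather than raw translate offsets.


A single room: four walls, each 2760 mm tall and 211 mm thick, enclosing an outside footprint 4520×3650 mm (x × y), no floor or roof. The front and back walls (−y and +y sides) run the full x-width; the side walls fit between their inner faces. A door opening 785 mm wide and 2076 mm tall is cut through the front wall from the floor up, its −x edge 1384 mm from the wall's −x end.


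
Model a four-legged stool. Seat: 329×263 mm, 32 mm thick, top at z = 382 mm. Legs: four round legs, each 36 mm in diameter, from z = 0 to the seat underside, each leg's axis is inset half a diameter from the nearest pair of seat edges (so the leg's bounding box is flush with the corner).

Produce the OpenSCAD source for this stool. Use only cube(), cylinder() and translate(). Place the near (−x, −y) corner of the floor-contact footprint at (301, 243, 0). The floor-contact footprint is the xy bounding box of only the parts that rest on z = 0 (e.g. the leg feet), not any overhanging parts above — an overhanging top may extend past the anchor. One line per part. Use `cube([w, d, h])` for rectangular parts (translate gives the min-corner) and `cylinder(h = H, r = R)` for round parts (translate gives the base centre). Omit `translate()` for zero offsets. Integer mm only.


translate([301, 243, 350]) cube([329, 263, 32]);
translate([319, 261, 0]) cylinder(h = 350, r = 18);
translate([612, 261, 0]) cylinder(h = 350, r = 18);
translate([319, 488, 0]) cylinder(h = 350, r = 18);
translate([612, 488, 0]) cylinder(h = 350, r = 18);


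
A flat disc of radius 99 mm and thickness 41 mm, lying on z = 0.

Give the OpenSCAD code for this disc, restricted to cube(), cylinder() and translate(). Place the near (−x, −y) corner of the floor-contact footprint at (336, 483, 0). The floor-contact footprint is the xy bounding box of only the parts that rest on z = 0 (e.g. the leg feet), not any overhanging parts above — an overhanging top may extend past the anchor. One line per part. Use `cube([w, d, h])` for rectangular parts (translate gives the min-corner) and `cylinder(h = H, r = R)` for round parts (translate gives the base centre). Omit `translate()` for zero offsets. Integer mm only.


translate([435, 582, 0]) cylinder(h = 41, r = 99);


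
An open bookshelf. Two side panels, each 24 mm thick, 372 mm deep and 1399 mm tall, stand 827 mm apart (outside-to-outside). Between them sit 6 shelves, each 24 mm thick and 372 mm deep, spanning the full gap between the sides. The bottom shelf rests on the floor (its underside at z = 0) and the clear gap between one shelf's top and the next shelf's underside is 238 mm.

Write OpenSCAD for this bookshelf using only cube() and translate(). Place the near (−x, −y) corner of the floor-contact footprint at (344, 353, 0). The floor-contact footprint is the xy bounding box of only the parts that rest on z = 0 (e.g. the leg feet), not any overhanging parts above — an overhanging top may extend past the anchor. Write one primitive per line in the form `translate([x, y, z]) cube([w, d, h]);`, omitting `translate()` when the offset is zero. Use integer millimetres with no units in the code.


translate([344, 353, 0]) cube([24, 372, 1399]);
translate([1147, 353, 0]) cube([24, 372, 1399]);
translate([368, 353, 0]) cube([779, 372, 24]);
translate([368, 353, 262]) cube([779, 372, 24]);
translate([368, 353, 524]) cube([779, 372, 24]);
translate([368, 353, 786]) cube([779, 372, 24]);
translate([368, 353, 1048]) cube([779, 372, 24]);
translate([368, 353, 1310]) cube([779, 372, 24]);


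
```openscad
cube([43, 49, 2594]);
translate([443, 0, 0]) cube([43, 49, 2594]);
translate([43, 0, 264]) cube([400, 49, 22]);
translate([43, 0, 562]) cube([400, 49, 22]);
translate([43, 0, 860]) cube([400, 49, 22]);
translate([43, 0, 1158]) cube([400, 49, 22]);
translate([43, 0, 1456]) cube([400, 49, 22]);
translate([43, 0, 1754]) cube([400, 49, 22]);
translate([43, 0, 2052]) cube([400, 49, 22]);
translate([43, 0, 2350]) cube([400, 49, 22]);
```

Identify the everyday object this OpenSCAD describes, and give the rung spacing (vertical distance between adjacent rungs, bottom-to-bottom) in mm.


A ladder. The rung spacing is 298 mm.

Two tall 43×49 posts with 8 short bars between them — a ladder. Adjacent rungs sit at z = 264 and z = 562, so the spacing is 562 − 264 = 298 mm.


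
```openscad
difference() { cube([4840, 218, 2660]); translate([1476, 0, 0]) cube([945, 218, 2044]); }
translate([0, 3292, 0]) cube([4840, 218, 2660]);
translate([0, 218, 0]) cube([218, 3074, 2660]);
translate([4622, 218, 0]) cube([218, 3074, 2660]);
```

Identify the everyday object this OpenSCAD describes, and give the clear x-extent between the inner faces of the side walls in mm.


A single room. The interior width is 4404 mm.

Four walls enclosing a rectangle with a door in the front wall — a room. Outside width 4840 minus two 218 mm walls gives 4404 mm.


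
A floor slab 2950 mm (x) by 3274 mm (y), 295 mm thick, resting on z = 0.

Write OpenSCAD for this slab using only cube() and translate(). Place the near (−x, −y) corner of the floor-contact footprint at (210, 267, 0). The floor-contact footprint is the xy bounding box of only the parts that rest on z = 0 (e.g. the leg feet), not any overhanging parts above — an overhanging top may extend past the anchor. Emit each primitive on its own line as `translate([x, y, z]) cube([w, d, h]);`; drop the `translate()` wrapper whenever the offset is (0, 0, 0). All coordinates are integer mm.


translate([210, 267, 0]) cube([2950, 3274, 295]);


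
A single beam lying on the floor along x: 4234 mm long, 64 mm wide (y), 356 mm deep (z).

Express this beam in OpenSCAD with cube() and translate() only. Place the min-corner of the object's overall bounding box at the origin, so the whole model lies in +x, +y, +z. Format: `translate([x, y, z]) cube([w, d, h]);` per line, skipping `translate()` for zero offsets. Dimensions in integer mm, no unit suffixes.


cube([4234, 64, 356]);


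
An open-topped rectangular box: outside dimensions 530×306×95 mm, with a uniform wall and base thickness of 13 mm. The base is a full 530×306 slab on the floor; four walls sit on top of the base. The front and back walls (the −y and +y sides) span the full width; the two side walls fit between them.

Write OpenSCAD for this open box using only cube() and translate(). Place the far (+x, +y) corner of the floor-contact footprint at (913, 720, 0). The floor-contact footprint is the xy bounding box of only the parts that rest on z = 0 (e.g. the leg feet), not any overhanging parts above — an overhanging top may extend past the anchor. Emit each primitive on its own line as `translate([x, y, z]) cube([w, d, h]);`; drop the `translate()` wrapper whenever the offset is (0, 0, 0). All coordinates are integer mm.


translate([383, 414, 0]) cube([530, 306, 13]);
translate([383, 414, 13]) cube([530, 13, 82]);
translate([383, 707, 13]) cube([530, 13, 82]);
translate([383, 427, 13]) cube([13, 280, 82]);
translate([900, 427, 13]) cube([13, 280, 82]);


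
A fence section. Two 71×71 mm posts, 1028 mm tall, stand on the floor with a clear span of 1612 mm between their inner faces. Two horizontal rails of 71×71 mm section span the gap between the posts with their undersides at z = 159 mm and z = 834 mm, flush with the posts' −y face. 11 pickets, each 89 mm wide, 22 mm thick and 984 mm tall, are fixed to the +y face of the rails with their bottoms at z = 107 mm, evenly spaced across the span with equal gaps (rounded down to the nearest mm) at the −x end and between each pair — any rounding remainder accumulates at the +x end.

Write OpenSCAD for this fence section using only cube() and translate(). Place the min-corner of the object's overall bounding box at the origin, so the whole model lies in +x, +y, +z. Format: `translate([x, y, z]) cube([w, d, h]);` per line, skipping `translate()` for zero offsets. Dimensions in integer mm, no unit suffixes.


cube([71, 71, 1028]);
translate([1683, 0, 0]) cube([71, 71, 1028]);
translate([71, 0, 159]) cube([1612, 71, 71]);
translate([71, 0, 834]) cube([1612, 71, 71]);
translate([123, 71, 107]) cube([89, 22, 984]);
translate([264, 71, 107]) cube([89, 22, 984]);
translate([405, 71, 107]) cube([89, 22, 984]);
translate([546, 71, 107]) cube([89, 22, 984]);
translate([687, 71, 107]) cube([89, 22, 984]);
translate([828, 71, 107]) cube([89, 22, 984]);
translate([969, 71, 107]) cube([89, 22, 984]);
translate([1110, 71, 107]) cube([89, 22, 984]);
translate([1251, 71, 107]) cube([89, 22, 984]);
translate([1392, 71, 107]) cube([89, 22, 984]);
translate([1533, 71, 107]) cube([89, 22, 984]);


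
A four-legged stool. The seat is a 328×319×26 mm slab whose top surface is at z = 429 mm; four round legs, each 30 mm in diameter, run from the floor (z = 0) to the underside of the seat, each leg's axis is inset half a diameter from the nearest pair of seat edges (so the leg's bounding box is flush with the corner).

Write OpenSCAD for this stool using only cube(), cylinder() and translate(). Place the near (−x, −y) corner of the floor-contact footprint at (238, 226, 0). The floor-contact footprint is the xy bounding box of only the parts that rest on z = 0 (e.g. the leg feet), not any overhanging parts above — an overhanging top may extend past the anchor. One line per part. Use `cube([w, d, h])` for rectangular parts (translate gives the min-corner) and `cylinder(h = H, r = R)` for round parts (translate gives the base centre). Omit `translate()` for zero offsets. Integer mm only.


translate([238, 226, 403]) cube([328, 319, 26]);
translate([253, 241, 0]) cylinder(h = 403, r = 15);
translate([551, 241, 0]) cylinder(h = 403, r = 15);
translate([253, 530, 0]) cylinder(h = 403, r = 15);
translate([551, 530, 0]) cylinder(h = 403, r = 15);


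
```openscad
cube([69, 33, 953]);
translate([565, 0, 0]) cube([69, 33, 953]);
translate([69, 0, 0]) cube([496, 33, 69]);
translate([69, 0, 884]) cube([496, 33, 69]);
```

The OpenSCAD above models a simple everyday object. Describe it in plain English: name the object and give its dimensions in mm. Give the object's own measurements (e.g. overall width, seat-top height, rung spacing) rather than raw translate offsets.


A rectangular picture frame lying in the x–z plane (depth along y). The opening is 496 mm wide (x) by 815 mm tall (z), surrounded by a border 69 mm wide on all four sides. The frame is 33 mm deep and is made of two full-height vertical stiles with two horizontal rails fitted between them.


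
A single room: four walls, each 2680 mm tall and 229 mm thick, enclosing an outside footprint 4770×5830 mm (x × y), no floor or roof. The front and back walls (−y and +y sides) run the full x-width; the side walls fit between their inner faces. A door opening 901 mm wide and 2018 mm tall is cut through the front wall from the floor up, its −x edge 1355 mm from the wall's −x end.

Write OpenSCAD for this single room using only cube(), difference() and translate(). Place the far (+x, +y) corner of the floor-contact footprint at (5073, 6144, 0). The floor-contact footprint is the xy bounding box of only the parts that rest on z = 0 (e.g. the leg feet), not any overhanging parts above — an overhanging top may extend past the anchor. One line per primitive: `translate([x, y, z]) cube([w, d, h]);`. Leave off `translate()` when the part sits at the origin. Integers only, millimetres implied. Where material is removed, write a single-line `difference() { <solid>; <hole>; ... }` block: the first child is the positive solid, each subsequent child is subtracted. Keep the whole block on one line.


difference() { translate([303, 314, 0]) cube([4770, 229, 2680]); translate([1658, 314, 0]) cube([901, 229, 2018]); }
translate([303, 5915, 0]) cube([4770, 229, 2680]);
translate([303, 543, 0]) cube([229, 5372, 2680]);
translate([4844, 543, 0]) cube([229, 5372, 2680]);


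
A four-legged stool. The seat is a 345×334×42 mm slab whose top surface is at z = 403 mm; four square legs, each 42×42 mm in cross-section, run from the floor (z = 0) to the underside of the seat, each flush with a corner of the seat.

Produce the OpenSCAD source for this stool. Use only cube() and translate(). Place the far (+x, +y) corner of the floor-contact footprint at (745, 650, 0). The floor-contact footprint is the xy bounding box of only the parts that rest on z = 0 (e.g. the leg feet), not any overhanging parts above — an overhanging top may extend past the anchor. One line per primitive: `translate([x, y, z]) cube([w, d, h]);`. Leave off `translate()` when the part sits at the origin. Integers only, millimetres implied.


translate([400, 316, 361]) cube([345, 334, 42]);
translate([400, 316, 0]) cube([42, 42, 361]);
translate([703, 316, 0]) cube([42, 42, 361]);
translate([400, 608, 0]) cube([42, 42, 361]);
translate([703, 608, 0]) cube([42, 42, 361]);


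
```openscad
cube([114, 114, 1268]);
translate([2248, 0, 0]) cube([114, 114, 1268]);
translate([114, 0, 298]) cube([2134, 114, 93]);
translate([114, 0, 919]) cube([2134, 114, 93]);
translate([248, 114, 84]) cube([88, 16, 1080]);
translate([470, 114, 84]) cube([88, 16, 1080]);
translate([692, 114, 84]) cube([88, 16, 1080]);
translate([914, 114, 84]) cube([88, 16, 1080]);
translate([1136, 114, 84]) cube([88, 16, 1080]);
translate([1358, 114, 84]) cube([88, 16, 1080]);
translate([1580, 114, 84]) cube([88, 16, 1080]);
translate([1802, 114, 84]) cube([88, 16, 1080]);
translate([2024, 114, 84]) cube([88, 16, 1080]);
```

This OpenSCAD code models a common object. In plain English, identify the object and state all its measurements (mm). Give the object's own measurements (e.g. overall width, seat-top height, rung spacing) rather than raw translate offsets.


A fence section. Two 114×114 mm posts, 1268 mm tall, stand on the floor with a clear span of 2134 mm between their inner faces. Two horizontal rails of 114×93 mm section span the gap between the posts with their undersides at z = 298 mm and z = 919 mm, flush with the posts' −y face. 9 pickets, each 88 mm wide, 16 mm thick and 1080 mm tall, are fixed to the +y face of the rails with their bottoms at z = 84 mm, spaced across the span with a 134 mm gap after the −x post and between neighbouring pickets, with 136 mm left before the +x post.


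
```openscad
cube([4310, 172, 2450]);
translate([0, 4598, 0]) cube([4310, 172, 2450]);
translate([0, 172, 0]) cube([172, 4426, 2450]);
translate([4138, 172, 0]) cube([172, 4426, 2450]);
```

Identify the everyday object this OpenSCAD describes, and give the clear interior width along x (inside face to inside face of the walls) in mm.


A house (or room) frame. The interior width is 3966 mm.

Four 2450 mm walls enclosing a rectangle with no floor or roof — a room or house frame. Outside width is 4310 mm and wall thickness is 172 mm, so the interior width is 4310 − 2 × 172 = 3966 mm.


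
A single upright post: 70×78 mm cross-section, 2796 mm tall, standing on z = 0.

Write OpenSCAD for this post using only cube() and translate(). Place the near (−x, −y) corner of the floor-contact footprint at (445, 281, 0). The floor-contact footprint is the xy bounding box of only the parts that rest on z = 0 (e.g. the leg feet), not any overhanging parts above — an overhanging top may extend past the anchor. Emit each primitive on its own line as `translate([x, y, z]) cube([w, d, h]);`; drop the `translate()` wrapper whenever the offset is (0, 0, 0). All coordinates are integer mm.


translate([445, 281, 0]) cube([70, 78, 2796]);


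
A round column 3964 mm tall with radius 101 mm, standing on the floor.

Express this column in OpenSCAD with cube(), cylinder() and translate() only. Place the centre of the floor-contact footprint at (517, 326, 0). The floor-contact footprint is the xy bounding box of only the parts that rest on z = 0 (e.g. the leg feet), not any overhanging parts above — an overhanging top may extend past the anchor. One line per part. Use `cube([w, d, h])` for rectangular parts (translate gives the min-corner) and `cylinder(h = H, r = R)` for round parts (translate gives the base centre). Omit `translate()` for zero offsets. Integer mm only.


translate([517, 326, 0]) cylinder(h = 3964, r = 101);


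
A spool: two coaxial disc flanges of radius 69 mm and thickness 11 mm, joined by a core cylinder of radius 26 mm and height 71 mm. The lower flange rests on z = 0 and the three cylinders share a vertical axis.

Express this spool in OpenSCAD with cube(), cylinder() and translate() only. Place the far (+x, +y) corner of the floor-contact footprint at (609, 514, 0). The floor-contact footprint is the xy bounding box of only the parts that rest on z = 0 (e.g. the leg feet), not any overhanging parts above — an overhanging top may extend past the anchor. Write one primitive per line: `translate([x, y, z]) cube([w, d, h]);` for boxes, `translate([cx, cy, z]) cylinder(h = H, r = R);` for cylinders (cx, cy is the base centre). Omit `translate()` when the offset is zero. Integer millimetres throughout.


translate([540, 445, 0]) cylinder(h = 11, r = 69);
translate([540, 445, 11]) cylinder(h = 71, r = 26);
translate([540, 445, 82]) cylinder(h = 11, r = 69);


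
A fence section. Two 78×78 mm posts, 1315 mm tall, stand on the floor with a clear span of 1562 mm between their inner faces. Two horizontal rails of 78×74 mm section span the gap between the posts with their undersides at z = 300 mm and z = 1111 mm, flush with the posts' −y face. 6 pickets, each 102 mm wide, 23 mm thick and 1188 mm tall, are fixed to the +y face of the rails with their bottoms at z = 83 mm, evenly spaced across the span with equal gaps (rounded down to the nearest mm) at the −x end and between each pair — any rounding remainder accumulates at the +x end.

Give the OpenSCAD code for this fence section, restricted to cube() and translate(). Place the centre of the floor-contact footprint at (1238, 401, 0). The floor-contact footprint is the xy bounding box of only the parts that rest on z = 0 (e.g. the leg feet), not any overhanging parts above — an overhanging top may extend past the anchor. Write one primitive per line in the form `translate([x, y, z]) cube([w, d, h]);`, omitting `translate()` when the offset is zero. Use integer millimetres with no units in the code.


translate([379, 362, 0]) cube([78, 78, 1315]);
translate([2019, 362, 0]) cube([78, 78, 1315]);
translate([457, 362, 300]) cube([1562, 78, 74]);
translate([457, 362, 1111]) cube([1562, 78, 74]);
translate([592, 440, 83]) cube([102, 23, 1188]);
translate([829, 440, 83]) cube([102, 23, 1188]);
translate([1066, 440, 83]) cube([102, 23, 1188]);
translate([1303, 440, 83]) cube([102, 23, 1188]);
translate([1540, 440, 83]) cube([102, 23, 1188]);
translate([1777, 440, 83]) cube([102, 23, 1188]);


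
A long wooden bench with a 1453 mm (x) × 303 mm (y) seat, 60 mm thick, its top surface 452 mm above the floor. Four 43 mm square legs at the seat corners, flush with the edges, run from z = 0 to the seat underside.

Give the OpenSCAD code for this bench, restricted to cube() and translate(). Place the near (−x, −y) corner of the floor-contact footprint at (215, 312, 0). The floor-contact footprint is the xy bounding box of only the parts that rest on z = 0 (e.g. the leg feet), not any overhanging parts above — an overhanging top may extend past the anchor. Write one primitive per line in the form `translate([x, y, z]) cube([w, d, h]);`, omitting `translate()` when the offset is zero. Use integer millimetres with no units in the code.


translate([215, 312, 392]) cube([1453, 303, 60]);
translate([215, 312, 0]) cube([43, 43, 392]);
translate([215, 572, 0]) cube([43, 43, 392]);
translate([1625, 312, 0]) cube([43, 43, 392]);
translate([1625, 572, 0]) cube([43, 43, 392]);


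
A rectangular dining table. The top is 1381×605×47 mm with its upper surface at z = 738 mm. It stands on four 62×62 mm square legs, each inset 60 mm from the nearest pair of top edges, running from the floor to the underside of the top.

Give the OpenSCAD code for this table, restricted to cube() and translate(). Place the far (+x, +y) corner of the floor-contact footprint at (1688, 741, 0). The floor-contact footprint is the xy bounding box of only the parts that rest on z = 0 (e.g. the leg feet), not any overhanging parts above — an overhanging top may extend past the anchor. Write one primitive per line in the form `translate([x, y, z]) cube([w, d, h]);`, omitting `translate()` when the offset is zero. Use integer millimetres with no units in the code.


// leg_h = 738 - 47 = 691
translate([367, 196, 691]) cube([1381, 605, 47]);
translate([427, 256, 0]) cube([62, 62, 691]);
translate([1626, 256, 0]) cube([62, 62, 691]);
translate([427, 679, 0]) cube([62, 62, 691]);
translate([1626, 679, 0]) cube([62, 62, 691]);


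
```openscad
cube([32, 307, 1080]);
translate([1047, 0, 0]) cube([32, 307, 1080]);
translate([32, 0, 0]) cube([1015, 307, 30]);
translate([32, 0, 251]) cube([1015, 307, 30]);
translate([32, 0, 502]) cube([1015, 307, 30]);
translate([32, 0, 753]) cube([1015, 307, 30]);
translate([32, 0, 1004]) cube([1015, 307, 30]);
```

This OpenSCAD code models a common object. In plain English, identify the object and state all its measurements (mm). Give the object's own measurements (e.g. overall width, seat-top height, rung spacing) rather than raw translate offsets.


An open bookshelf. Two side panels, each 32 mm thick, 307 mm deep and 1080 mm tall, stand 1079 mm apart (outside-to-outside). Between them sit 5 shelves, each 30 mm thick and 307 mm deep, spanning the full gap between the sides. The bottom shelf rests on the floor (its underside at z = 0) and the clear gap between one shelf's top and the next shelf's underside is 221 mm.


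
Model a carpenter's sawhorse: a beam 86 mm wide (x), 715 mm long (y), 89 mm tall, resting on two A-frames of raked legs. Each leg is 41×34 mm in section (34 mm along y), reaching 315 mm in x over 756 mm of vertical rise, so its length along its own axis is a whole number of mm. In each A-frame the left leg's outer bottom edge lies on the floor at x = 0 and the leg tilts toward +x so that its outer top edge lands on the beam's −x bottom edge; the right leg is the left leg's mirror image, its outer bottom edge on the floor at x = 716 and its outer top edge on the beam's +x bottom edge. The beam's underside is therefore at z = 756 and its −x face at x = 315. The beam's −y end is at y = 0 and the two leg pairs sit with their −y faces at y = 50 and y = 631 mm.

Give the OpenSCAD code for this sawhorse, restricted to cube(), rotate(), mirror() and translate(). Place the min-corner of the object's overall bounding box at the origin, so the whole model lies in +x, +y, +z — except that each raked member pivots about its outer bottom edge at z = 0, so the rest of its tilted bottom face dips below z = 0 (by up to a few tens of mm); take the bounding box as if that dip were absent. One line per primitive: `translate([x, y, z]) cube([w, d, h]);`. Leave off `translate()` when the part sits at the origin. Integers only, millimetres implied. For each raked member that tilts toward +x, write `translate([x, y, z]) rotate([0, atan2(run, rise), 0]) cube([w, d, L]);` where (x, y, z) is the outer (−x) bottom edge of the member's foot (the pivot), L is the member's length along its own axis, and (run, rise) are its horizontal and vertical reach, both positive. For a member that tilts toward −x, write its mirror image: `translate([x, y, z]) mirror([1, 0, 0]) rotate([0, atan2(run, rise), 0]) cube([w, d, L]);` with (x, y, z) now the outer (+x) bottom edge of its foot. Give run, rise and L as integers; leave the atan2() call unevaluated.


// leg length = √(315² + 756²) = 819
// right-leg outer foot x = 2·315 + 86 = 716
// beam min-corner = (315, 0, 756)
translate([315, 0, 756]) cube([86, 715, 89]);
translate([0, 50, 0]) rotate([0, atan2(315, 756), 0]) cube([41, 34, 819]);
translate([716, 50, 0]) mirror([1, 0, 0]) rotate([0, atan2(315, 756), 0]) cube([41, 34, 819]);
translate([0, 631, 0]) rotate([0, atan2(315, 756), 0]) cube([41, 34, 819]);
translate([716, 631, 0]) mirror([1, 0, 0]) rotate([0, atan2(315, 756), 0]) cube([41, 34, 819]);
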